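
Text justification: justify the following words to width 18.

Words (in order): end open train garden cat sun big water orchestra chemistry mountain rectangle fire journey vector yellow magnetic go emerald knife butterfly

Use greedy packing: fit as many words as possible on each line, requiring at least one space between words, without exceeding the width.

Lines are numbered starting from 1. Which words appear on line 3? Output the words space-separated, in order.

Line 1: ['end', 'open', 'train'] (min_width=14, slack=4)
Line 2: ['garden', 'cat', 'sun', 'big'] (min_width=18, slack=0)
Line 3: ['water', 'orchestra'] (min_width=15, slack=3)
Line 4: ['chemistry', 'mountain'] (min_width=18, slack=0)
Line 5: ['rectangle', 'fire'] (min_width=14, slack=4)
Line 6: ['journey', 'vector'] (min_width=14, slack=4)
Line 7: ['yellow', 'magnetic', 'go'] (min_width=18, slack=0)
Line 8: ['emerald', 'knife'] (min_width=13, slack=5)
Line 9: ['butterfly'] (min_width=9, slack=9)

Answer: water orchestra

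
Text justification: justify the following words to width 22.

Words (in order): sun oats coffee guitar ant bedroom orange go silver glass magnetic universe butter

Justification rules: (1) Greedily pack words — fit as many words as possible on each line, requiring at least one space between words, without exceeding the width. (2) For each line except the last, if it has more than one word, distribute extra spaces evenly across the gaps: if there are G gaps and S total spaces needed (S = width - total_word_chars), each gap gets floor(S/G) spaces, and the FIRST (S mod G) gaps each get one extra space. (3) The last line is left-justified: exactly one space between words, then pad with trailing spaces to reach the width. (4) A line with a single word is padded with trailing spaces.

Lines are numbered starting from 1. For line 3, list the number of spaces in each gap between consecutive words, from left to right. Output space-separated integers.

Answer: 2 1

Derivation:
Line 1: ['sun', 'oats', 'coffee', 'guitar'] (min_width=22, slack=0)
Line 2: ['ant', 'bedroom', 'orange', 'go'] (min_width=21, slack=1)
Line 3: ['silver', 'glass', 'magnetic'] (min_width=21, slack=1)
Line 4: ['universe', 'butter'] (min_width=15, slack=7)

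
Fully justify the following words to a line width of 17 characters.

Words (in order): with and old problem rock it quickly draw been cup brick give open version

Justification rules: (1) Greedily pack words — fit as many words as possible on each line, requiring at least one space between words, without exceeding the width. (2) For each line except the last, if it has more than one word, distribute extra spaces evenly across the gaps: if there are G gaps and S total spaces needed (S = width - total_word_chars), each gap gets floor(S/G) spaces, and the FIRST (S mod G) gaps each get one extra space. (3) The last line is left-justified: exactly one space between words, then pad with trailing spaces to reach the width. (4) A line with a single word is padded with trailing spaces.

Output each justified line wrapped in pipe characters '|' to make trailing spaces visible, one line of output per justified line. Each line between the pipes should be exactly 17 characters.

Answer: |with    and   old|
|problem  rock  it|
|quickly draw been|
|cup   brick  give|
|open version     |

Derivation:
Line 1: ['with', 'and', 'old'] (min_width=12, slack=5)
Line 2: ['problem', 'rock', 'it'] (min_width=15, slack=2)
Line 3: ['quickly', 'draw', 'been'] (min_width=17, slack=0)
Line 4: ['cup', 'brick', 'give'] (min_width=14, slack=3)
Line 5: ['open', 'version'] (min_width=12, slack=5)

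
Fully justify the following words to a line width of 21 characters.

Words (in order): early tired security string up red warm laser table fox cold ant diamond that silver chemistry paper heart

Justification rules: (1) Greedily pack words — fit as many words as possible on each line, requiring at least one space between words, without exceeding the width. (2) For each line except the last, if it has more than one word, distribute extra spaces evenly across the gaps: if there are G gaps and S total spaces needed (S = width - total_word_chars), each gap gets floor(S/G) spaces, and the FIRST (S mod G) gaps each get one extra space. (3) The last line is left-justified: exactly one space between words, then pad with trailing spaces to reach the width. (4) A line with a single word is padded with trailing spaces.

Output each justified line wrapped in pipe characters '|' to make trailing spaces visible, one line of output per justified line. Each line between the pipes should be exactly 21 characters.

Line 1: ['early', 'tired', 'security'] (min_width=20, slack=1)
Line 2: ['string', 'up', 'red', 'warm'] (min_width=18, slack=3)
Line 3: ['laser', 'table', 'fox', 'cold'] (min_width=20, slack=1)
Line 4: ['ant', 'diamond', 'that'] (min_width=16, slack=5)
Line 5: ['silver', 'chemistry'] (min_width=16, slack=5)
Line 6: ['paper', 'heart'] (min_width=11, slack=10)

Answer: |early  tired security|
|string  up  red  warm|
|laser  table fox cold|
|ant    diamond   that|
|silver      chemistry|
|paper heart          |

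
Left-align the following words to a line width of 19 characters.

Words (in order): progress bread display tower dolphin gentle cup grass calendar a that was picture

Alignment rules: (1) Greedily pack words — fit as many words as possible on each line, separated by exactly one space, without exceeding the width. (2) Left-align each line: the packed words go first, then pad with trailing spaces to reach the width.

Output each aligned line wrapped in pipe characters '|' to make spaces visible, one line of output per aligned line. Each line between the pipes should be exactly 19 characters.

Line 1: ['progress', 'bread'] (min_width=14, slack=5)
Line 2: ['display', 'tower'] (min_width=13, slack=6)
Line 3: ['dolphin', 'gentle', 'cup'] (min_width=18, slack=1)
Line 4: ['grass', 'calendar', 'a'] (min_width=16, slack=3)
Line 5: ['that', 'was', 'picture'] (min_width=16, slack=3)

Answer: |progress bread     |
|display tower      |
|dolphin gentle cup |
|grass calendar a   |
|that was picture   |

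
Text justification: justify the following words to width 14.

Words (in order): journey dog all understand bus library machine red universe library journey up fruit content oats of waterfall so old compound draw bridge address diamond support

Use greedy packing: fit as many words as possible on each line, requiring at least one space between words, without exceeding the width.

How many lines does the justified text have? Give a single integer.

Line 1: ['journey', 'dog'] (min_width=11, slack=3)
Line 2: ['all', 'understand'] (min_width=14, slack=0)
Line 3: ['bus', 'library'] (min_width=11, slack=3)
Line 4: ['machine', 'red'] (min_width=11, slack=3)
Line 5: ['universe'] (min_width=8, slack=6)
Line 6: ['library'] (min_width=7, slack=7)
Line 7: ['journey', 'up'] (min_width=10, slack=4)
Line 8: ['fruit', 'content'] (min_width=13, slack=1)
Line 9: ['oats', 'of'] (min_width=7, slack=7)
Line 10: ['waterfall', 'so'] (min_width=12, slack=2)
Line 11: ['old', 'compound'] (min_width=12, slack=2)
Line 12: ['draw', 'bridge'] (min_width=11, slack=3)
Line 13: ['address'] (min_width=7, slack=7)
Line 14: ['diamond'] (min_width=7, slack=7)
Line 15: ['support'] (min_width=7, slack=7)
Total lines: 15

Answer: 15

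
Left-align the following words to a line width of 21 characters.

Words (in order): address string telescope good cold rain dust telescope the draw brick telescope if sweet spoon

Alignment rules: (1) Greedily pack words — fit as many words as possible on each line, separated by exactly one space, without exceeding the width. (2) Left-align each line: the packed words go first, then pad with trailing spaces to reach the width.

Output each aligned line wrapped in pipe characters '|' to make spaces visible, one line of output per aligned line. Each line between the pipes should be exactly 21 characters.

Line 1: ['address', 'string'] (min_width=14, slack=7)
Line 2: ['telescope', 'good', 'cold'] (min_width=19, slack=2)
Line 3: ['rain', 'dust', 'telescope'] (min_width=19, slack=2)
Line 4: ['the', 'draw', 'brick'] (min_width=14, slack=7)
Line 5: ['telescope', 'if', 'sweet'] (min_width=18, slack=3)
Line 6: ['spoon'] (min_width=5, slack=16)

Answer: |address string       |
|telescope good cold  |
|rain dust telescope  |
|the draw brick       |
|telescope if sweet   |
|spoon                |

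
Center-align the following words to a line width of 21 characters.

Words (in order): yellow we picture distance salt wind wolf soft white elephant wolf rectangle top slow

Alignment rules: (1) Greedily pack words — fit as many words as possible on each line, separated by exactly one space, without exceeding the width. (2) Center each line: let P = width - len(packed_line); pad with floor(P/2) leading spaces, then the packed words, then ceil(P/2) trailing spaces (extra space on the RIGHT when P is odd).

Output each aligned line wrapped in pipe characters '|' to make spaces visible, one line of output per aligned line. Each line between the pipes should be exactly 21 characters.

Line 1: ['yellow', 'we', 'picture'] (min_width=17, slack=4)
Line 2: ['distance', 'salt', 'wind'] (min_width=18, slack=3)
Line 3: ['wolf', 'soft', 'white'] (min_width=15, slack=6)
Line 4: ['elephant', 'wolf'] (min_width=13, slack=8)
Line 5: ['rectangle', 'top', 'slow'] (min_width=18, slack=3)

Answer: |  yellow we picture  |
| distance salt wind  |
|   wolf soft white   |
|    elephant wolf    |
| rectangle top slow  |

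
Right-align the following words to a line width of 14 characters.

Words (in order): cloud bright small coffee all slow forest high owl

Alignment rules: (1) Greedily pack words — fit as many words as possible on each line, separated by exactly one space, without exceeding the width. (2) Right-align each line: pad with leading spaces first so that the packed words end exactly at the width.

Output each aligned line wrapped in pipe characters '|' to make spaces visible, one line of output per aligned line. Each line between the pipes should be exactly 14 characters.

Line 1: ['cloud', 'bright'] (min_width=12, slack=2)
Line 2: ['small', 'coffee'] (min_width=12, slack=2)
Line 3: ['all', 'slow'] (min_width=8, slack=6)
Line 4: ['forest', 'high'] (min_width=11, slack=3)
Line 5: ['owl'] (min_width=3, slack=11)

Answer: |  cloud bright|
|  small coffee|
|      all slow|
|   forest high|
|           owl|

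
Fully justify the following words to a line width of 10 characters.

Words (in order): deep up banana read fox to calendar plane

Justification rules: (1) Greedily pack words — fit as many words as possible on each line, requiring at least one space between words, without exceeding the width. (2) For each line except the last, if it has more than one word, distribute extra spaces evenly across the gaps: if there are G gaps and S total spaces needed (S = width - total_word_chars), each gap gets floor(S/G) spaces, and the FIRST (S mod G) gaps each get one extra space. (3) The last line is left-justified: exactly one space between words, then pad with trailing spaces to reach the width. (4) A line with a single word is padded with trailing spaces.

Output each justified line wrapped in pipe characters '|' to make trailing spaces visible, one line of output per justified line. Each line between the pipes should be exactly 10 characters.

Line 1: ['deep', 'up'] (min_width=7, slack=3)
Line 2: ['banana'] (min_width=6, slack=4)
Line 3: ['read', 'fox'] (min_width=8, slack=2)
Line 4: ['to'] (min_width=2, slack=8)
Line 5: ['calendar'] (min_width=8, slack=2)
Line 6: ['plane'] (min_width=5, slack=5)

Answer: |deep    up|
|banana    |
|read   fox|
|to        |
|calendar  |
|plane     |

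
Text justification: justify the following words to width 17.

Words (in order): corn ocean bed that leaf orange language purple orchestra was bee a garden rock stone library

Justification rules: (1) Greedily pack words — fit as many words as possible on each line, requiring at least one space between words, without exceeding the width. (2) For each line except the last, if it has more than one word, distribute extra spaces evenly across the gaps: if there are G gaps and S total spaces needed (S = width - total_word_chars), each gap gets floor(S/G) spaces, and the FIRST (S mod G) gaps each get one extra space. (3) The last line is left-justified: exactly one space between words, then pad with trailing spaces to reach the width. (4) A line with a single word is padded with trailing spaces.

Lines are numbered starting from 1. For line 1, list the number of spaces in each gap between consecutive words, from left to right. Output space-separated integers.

Line 1: ['corn', 'ocean', 'bed'] (min_width=14, slack=3)
Line 2: ['that', 'leaf', 'orange'] (min_width=16, slack=1)
Line 3: ['language', 'purple'] (min_width=15, slack=2)
Line 4: ['orchestra', 'was', 'bee'] (min_width=17, slack=0)
Line 5: ['a', 'garden', 'rock'] (min_width=13, slack=4)
Line 6: ['stone', 'library'] (min_width=13, slack=4)

Answer: 3 2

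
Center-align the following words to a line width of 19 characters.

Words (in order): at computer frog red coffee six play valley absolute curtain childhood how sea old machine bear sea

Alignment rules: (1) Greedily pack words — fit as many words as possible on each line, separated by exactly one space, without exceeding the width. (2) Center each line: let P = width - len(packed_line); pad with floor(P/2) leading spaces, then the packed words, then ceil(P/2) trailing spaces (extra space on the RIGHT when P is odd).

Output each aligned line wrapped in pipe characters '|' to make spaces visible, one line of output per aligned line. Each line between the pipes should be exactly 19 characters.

Line 1: ['at', 'computer', 'frog'] (min_width=16, slack=3)
Line 2: ['red', 'coffee', 'six', 'play'] (min_width=19, slack=0)
Line 3: ['valley', 'absolute'] (min_width=15, slack=4)
Line 4: ['curtain', 'childhood'] (min_width=17, slack=2)
Line 5: ['how', 'sea', 'old', 'machine'] (min_width=19, slack=0)
Line 6: ['bear', 'sea'] (min_width=8, slack=11)

Answer: | at computer frog  |
|red coffee six play|
|  valley absolute  |
| curtain childhood |
|how sea old machine|
|     bear sea      |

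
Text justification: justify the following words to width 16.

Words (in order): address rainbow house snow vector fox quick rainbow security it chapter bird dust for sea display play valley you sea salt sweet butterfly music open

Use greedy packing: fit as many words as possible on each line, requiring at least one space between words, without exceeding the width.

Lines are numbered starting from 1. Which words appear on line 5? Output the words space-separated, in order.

Line 1: ['address', 'rainbow'] (min_width=15, slack=1)
Line 2: ['house', 'snow'] (min_width=10, slack=6)
Line 3: ['vector', 'fox', 'quick'] (min_width=16, slack=0)
Line 4: ['rainbow', 'security'] (min_width=16, slack=0)
Line 5: ['it', 'chapter', 'bird'] (min_width=15, slack=1)
Line 6: ['dust', 'for', 'sea'] (min_width=12, slack=4)
Line 7: ['display', 'play'] (min_width=12, slack=4)
Line 8: ['valley', 'you', 'sea'] (min_width=14, slack=2)
Line 9: ['salt', 'sweet'] (min_width=10, slack=6)
Line 10: ['butterfly', 'music'] (min_width=15, slack=1)
Line 11: ['open'] (min_width=4, slack=12)

Answer: it chapter bird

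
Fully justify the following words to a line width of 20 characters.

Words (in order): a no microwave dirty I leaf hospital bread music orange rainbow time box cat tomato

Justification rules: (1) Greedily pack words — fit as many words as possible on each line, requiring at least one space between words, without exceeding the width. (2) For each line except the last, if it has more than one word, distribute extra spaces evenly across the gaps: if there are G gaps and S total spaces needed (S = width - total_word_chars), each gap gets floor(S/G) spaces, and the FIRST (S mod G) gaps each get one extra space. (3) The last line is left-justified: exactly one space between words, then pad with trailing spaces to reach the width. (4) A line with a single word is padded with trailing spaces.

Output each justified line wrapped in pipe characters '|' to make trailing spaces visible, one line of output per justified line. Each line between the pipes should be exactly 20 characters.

Line 1: ['a', 'no', 'microwave', 'dirty'] (min_width=20, slack=0)
Line 2: ['I', 'leaf', 'hospital'] (min_width=15, slack=5)
Line 3: ['bread', 'music', 'orange'] (min_width=18, slack=2)
Line 4: ['rainbow', 'time', 'box', 'cat'] (min_width=20, slack=0)
Line 5: ['tomato'] (min_width=6, slack=14)

Answer: |a no microwave dirty|
|I    leaf   hospital|
|bread  music  orange|
|rainbow time box cat|
|tomato              |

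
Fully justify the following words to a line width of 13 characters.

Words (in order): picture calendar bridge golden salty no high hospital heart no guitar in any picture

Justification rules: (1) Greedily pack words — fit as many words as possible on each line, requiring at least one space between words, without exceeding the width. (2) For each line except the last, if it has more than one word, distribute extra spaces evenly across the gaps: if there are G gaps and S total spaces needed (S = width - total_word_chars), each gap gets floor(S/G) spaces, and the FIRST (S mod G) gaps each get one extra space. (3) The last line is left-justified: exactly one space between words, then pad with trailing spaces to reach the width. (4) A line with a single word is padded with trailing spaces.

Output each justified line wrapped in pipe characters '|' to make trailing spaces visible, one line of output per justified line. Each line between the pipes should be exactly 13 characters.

Line 1: ['picture'] (min_width=7, slack=6)
Line 2: ['calendar'] (min_width=8, slack=5)
Line 3: ['bridge', 'golden'] (min_width=13, slack=0)
Line 4: ['salty', 'no', 'high'] (min_width=13, slack=0)
Line 5: ['hospital'] (min_width=8, slack=5)
Line 6: ['heart', 'no'] (min_width=8, slack=5)
Line 7: ['guitar', 'in', 'any'] (min_width=13, slack=0)
Line 8: ['picture'] (min_width=7, slack=6)

Answer: |picture      |
|calendar     |
|bridge golden|
|salty no high|
|hospital     |
|heart      no|
|guitar in any|
|picture      |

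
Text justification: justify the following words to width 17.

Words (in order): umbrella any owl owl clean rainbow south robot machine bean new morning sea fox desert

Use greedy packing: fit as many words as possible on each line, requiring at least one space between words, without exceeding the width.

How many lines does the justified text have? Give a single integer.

Answer: 6

Derivation:
Line 1: ['umbrella', 'any', 'owl'] (min_width=16, slack=1)
Line 2: ['owl', 'clean', 'rainbow'] (min_width=17, slack=0)
Line 3: ['south', 'robot'] (min_width=11, slack=6)
Line 4: ['machine', 'bean', 'new'] (min_width=16, slack=1)
Line 5: ['morning', 'sea', 'fox'] (min_width=15, slack=2)
Line 6: ['desert'] (min_width=6, slack=11)
Total lines: 6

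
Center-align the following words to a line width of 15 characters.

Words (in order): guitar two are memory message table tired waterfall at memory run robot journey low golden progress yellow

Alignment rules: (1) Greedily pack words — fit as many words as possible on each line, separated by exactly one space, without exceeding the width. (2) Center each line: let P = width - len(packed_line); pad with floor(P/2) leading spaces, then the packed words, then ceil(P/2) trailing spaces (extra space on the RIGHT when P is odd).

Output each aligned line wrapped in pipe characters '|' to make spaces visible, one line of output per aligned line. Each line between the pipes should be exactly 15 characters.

Line 1: ['guitar', 'two', 'are'] (min_width=14, slack=1)
Line 2: ['memory', 'message'] (min_width=14, slack=1)
Line 3: ['table', 'tired'] (min_width=11, slack=4)
Line 4: ['waterfall', 'at'] (min_width=12, slack=3)
Line 5: ['memory', 'run'] (min_width=10, slack=5)
Line 6: ['robot', 'journey'] (min_width=13, slack=2)
Line 7: ['low', 'golden'] (min_width=10, slack=5)
Line 8: ['progress', 'yellow'] (min_width=15, slack=0)

Answer: |guitar two are |
|memory message |
|  table tired  |
| waterfall at  |
|  memory run   |
| robot journey |
|  low golden   |
|progress yellow|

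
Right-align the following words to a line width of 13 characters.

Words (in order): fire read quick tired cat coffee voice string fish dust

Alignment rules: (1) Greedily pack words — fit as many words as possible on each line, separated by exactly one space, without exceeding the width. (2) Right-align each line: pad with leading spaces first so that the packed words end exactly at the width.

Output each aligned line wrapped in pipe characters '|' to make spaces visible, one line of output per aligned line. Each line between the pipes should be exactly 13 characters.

Line 1: ['fire', 'read'] (min_width=9, slack=4)
Line 2: ['quick', 'tired'] (min_width=11, slack=2)
Line 3: ['cat', 'coffee'] (min_width=10, slack=3)
Line 4: ['voice', 'string'] (min_width=12, slack=1)
Line 5: ['fish', 'dust'] (min_width=9, slack=4)

Answer: |    fire read|
|  quick tired|
|   cat coffee|
| voice string|
|    fish dust|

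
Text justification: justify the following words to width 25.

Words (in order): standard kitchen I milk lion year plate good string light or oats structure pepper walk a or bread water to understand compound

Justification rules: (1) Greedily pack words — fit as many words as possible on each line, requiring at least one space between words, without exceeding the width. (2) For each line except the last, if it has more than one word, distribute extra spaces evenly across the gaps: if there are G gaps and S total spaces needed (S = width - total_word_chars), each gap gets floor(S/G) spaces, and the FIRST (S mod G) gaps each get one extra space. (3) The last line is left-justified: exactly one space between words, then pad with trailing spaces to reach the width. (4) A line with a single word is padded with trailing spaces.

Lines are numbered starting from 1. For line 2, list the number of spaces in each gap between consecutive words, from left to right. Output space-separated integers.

Answer: 3 3 2

Derivation:
Line 1: ['standard', 'kitchen', 'I', 'milk'] (min_width=23, slack=2)
Line 2: ['lion', 'year', 'plate', 'good'] (min_width=20, slack=5)
Line 3: ['string', 'light', 'or', 'oats'] (min_width=20, slack=5)
Line 4: ['structure', 'pepper', 'walk', 'a'] (min_width=23, slack=2)
Line 5: ['or', 'bread', 'water', 'to'] (min_width=17, slack=8)
Line 6: ['understand', 'compound'] (min_width=19, slack=6)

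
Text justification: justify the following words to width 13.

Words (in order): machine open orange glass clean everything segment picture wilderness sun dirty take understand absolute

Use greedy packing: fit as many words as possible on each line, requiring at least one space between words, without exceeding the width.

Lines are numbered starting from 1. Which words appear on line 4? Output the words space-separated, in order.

Line 1: ['machine', 'open'] (min_width=12, slack=1)
Line 2: ['orange', 'glass'] (min_width=12, slack=1)
Line 3: ['clean'] (min_width=5, slack=8)
Line 4: ['everything'] (min_width=10, slack=3)
Line 5: ['segment'] (min_width=7, slack=6)
Line 6: ['picture'] (min_width=7, slack=6)
Line 7: ['wilderness'] (min_width=10, slack=3)
Line 8: ['sun', 'dirty'] (min_width=9, slack=4)
Line 9: ['take'] (min_width=4, slack=9)
Line 10: ['understand'] (min_width=10, slack=3)
Line 11: ['absolute'] (min_width=8, slack=5)

Answer: everything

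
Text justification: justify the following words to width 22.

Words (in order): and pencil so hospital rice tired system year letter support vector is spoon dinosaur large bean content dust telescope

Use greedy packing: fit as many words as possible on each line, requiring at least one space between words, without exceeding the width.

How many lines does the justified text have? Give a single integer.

Answer: 6

Derivation:
Line 1: ['and', 'pencil', 'so', 'hospital'] (min_width=22, slack=0)
Line 2: ['rice', 'tired', 'system', 'year'] (min_width=22, slack=0)
Line 3: ['letter', 'support', 'vector'] (min_width=21, slack=1)
Line 4: ['is', 'spoon', 'dinosaur'] (min_width=17, slack=5)
Line 5: ['large', 'bean', 'content'] (min_width=18, slack=4)
Line 6: ['dust', 'telescope'] (min_width=14, slack=8)
Total lines: 6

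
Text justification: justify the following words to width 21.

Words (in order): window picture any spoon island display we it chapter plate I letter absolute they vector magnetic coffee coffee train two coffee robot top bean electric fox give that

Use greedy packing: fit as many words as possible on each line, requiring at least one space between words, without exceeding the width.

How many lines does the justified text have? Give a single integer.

Answer: 9

Derivation:
Line 1: ['window', 'picture', 'any'] (min_width=18, slack=3)
Line 2: ['spoon', 'island', 'display'] (min_width=20, slack=1)
Line 3: ['we', 'it', 'chapter', 'plate', 'I'] (min_width=21, slack=0)
Line 4: ['letter', 'absolute', 'they'] (min_width=20, slack=1)
Line 5: ['vector', 'magnetic'] (min_width=15, slack=6)
Line 6: ['coffee', 'coffee', 'train'] (min_width=19, slack=2)
Line 7: ['two', 'coffee', 'robot', 'top'] (min_width=20, slack=1)
Line 8: ['bean', 'electric', 'fox'] (min_width=17, slack=4)
Line 9: ['give', 'that'] (min_width=9, slack=12)
Total lines: 9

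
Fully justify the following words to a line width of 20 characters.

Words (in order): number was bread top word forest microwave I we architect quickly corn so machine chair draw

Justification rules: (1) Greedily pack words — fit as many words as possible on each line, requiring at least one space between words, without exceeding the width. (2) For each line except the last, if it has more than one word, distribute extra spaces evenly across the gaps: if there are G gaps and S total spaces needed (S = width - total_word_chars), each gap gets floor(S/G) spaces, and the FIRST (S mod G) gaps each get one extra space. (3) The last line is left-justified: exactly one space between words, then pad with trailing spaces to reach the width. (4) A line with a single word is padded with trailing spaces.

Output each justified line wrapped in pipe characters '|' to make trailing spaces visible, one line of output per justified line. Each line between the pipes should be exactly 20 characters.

Answer: |number was bread top|
|word          forest|
|microwave    I    we|
|architect    quickly|
|corn    so   machine|
|chair draw          |

Derivation:
Line 1: ['number', 'was', 'bread', 'top'] (min_width=20, slack=0)
Line 2: ['word', 'forest'] (min_width=11, slack=9)
Line 3: ['microwave', 'I', 'we'] (min_width=14, slack=6)
Line 4: ['architect', 'quickly'] (min_width=17, slack=3)
Line 5: ['corn', 'so', 'machine'] (min_width=15, slack=5)
Line 6: ['chair', 'draw'] (min_width=10, slack=10)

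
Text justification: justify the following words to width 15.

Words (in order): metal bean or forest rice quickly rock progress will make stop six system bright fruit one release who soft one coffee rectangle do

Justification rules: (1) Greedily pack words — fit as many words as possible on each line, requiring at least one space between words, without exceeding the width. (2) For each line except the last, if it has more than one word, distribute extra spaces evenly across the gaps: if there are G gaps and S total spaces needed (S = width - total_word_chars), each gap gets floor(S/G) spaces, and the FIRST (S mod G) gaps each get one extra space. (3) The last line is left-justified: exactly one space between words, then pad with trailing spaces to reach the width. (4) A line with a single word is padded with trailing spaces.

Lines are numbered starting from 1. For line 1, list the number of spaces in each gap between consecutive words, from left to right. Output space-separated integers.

Line 1: ['metal', 'bean', 'or'] (min_width=13, slack=2)
Line 2: ['forest', 'rice'] (min_width=11, slack=4)
Line 3: ['quickly', 'rock'] (min_width=12, slack=3)
Line 4: ['progress', 'will'] (min_width=13, slack=2)
Line 5: ['make', 'stop', 'six'] (min_width=13, slack=2)
Line 6: ['system', 'bright'] (min_width=13, slack=2)
Line 7: ['fruit', 'one'] (min_width=9, slack=6)
Line 8: ['release', 'who'] (min_width=11, slack=4)
Line 9: ['soft', 'one', 'coffee'] (min_width=15, slack=0)
Line 10: ['rectangle', 'do'] (min_width=12, slack=3)

Answer: 2 2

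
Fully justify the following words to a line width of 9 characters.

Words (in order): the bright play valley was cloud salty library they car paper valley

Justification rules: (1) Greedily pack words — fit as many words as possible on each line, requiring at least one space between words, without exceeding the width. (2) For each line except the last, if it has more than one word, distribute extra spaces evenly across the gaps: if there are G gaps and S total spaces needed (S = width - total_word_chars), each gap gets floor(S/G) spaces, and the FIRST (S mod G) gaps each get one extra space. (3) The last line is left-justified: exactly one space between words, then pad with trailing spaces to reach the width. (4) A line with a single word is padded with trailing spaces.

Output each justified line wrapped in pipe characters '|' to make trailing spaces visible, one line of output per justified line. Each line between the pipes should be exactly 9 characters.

Line 1: ['the'] (min_width=3, slack=6)
Line 2: ['bright'] (min_width=6, slack=3)
Line 3: ['play'] (min_width=4, slack=5)
Line 4: ['valley'] (min_width=6, slack=3)
Line 5: ['was', 'cloud'] (min_width=9, slack=0)
Line 6: ['salty'] (min_width=5, slack=4)
Line 7: ['library'] (min_width=7, slack=2)
Line 8: ['they', 'car'] (min_width=8, slack=1)
Line 9: ['paper'] (min_width=5, slack=4)
Line 10: ['valley'] (min_width=6, slack=3)

Answer: |the      |
|bright   |
|play     |
|valley   |
|was cloud|
|salty    |
|library  |
|they  car|
|paper    |
|valley   |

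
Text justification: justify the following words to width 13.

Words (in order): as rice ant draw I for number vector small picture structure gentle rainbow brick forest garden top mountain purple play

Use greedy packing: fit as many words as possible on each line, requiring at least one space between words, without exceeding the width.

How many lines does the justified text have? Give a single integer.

Answer: 10

Derivation:
Line 1: ['as', 'rice', 'ant'] (min_width=11, slack=2)
Line 2: ['draw', 'I', 'for'] (min_width=10, slack=3)
Line 3: ['number', 'vector'] (min_width=13, slack=0)
Line 4: ['small', 'picture'] (min_width=13, slack=0)
Line 5: ['structure'] (min_width=9, slack=4)
Line 6: ['gentle'] (min_width=6, slack=7)
Line 7: ['rainbow', 'brick'] (min_width=13, slack=0)
Line 8: ['forest', 'garden'] (min_width=13, slack=0)
Line 9: ['top', 'mountain'] (min_width=12, slack=1)
Line 10: ['purple', 'play'] (min_width=11, slack=2)
Total lines: 10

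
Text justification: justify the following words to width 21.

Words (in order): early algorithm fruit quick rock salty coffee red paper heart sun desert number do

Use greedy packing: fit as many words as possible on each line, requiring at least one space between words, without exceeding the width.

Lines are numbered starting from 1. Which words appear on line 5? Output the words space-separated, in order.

Line 1: ['early', 'algorithm', 'fruit'] (min_width=21, slack=0)
Line 2: ['quick', 'rock', 'salty'] (min_width=16, slack=5)
Line 3: ['coffee', 'red', 'paper'] (min_width=16, slack=5)
Line 4: ['heart', 'sun', 'desert'] (min_width=16, slack=5)
Line 5: ['number', 'do'] (min_width=9, slack=12)

Answer: number do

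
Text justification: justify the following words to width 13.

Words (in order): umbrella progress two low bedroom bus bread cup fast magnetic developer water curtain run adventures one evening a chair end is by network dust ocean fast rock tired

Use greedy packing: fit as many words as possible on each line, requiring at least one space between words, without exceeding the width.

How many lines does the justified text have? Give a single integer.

Answer: 15

Derivation:
Line 1: ['umbrella'] (min_width=8, slack=5)
Line 2: ['progress', 'two'] (min_width=12, slack=1)
Line 3: ['low', 'bedroom'] (min_width=11, slack=2)
Line 4: ['bus', 'bread', 'cup'] (min_width=13, slack=0)
Line 5: ['fast', 'magnetic'] (min_width=13, slack=0)
Line 6: ['developer'] (min_width=9, slack=4)
Line 7: ['water', 'curtain'] (min_width=13, slack=0)
Line 8: ['run'] (min_width=3, slack=10)
Line 9: ['adventures'] (min_width=10, slack=3)
Line 10: ['one', 'evening', 'a'] (min_width=13, slack=0)
Line 11: ['chair', 'end', 'is'] (min_width=12, slack=1)
Line 12: ['by', 'network'] (min_width=10, slack=3)
Line 13: ['dust', 'ocean'] (min_width=10, slack=3)
Line 14: ['fast', 'rock'] (min_width=9, slack=4)
Line 15: ['tired'] (min_width=5, slack=8)
Total lines: 15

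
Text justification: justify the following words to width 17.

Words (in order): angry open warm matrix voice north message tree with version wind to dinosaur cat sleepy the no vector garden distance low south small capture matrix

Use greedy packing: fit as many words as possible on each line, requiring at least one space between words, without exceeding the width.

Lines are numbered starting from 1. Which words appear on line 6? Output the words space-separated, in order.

Answer: cat sleepy the no

Derivation:
Line 1: ['angry', 'open', 'warm'] (min_width=15, slack=2)
Line 2: ['matrix', 'voice'] (min_width=12, slack=5)
Line 3: ['north', 'message'] (min_width=13, slack=4)
Line 4: ['tree', 'with', 'version'] (min_width=17, slack=0)
Line 5: ['wind', 'to', 'dinosaur'] (min_width=16, slack=1)
Line 6: ['cat', 'sleepy', 'the', 'no'] (min_width=17, slack=0)
Line 7: ['vector', 'garden'] (min_width=13, slack=4)
Line 8: ['distance', 'low'] (min_width=12, slack=5)
Line 9: ['south', 'small'] (min_width=11, slack=6)
Line 10: ['capture', 'matrix'] (min_width=14, slack=3)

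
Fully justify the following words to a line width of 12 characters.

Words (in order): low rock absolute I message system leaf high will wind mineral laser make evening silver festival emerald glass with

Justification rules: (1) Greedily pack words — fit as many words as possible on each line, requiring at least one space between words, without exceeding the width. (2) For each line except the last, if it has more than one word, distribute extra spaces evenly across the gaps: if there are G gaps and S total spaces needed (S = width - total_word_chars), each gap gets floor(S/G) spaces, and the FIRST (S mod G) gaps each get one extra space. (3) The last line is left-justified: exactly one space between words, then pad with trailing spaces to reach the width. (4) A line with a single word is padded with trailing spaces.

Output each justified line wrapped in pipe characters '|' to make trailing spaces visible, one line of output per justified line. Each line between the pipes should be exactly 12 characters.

Line 1: ['low', 'rock'] (min_width=8, slack=4)
Line 2: ['absolute', 'I'] (min_width=10, slack=2)
Line 3: ['message'] (min_width=7, slack=5)
Line 4: ['system', 'leaf'] (min_width=11, slack=1)
Line 5: ['high', 'will'] (min_width=9, slack=3)
Line 6: ['wind', 'mineral'] (min_width=12, slack=0)
Line 7: ['laser', 'make'] (min_width=10, slack=2)
Line 8: ['evening'] (min_width=7, slack=5)
Line 9: ['silver'] (min_width=6, slack=6)
Line 10: ['festival'] (min_width=8, slack=4)
Line 11: ['emerald'] (min_width=7, slack=5)
Line 12: ['glass', 'with'] (min_width=10, slack=2)

Answer: |low     rock|
|absolute   I|
|message     |
|system  leaf|
|high    will|
|wind mineral|
|laser   make|
|evening     |
|silver      |
|festival    |
|emerald     |
|glass with  |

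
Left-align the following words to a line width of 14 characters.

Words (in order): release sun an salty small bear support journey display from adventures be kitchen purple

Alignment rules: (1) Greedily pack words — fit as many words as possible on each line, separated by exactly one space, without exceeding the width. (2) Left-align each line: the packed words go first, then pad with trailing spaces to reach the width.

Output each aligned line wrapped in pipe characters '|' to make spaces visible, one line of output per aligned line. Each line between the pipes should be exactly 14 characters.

Line 1: ['release', 'sun', 'an'] (min_width=14, slack=0)
Line 2: ['salty', 'small'] (min_width=11, slack=3)
Line 3: ['bear', 'support'] (min_width=12, slack=2)
Line 4: ['journey'] (min_width=7, slack=7)
Line 5: ['display', 'from'] (min_width=12, slack=2)
Line 6: ['adventures', 'be'] (min_width=13, slack=1)
Line 7: ['kitchen', 'purple'] (min_width=14, slack=0)

Answer: |release sun an|
|salty small   |
|bear support  |
|journey       |
|display from  |
|adventures be |
|kitchen purple|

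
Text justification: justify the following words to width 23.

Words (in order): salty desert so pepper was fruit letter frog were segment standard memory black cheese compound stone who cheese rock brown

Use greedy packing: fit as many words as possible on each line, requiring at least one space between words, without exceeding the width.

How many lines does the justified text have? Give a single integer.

Line 1: ['salty', 'desert', 'so', 'pepper'] (min_width=22, slack=1)
Line 2: ['was', 'fruit', 'letter', 'frog'] (min_width=21, slack=2)
Line 3: ['were', 'segment', 'standard'] (min_width=21, slack=2)
Line 4: ['memory', 'black', 'cheese'] (min_width=19, slack=4)
Line 5: ['compound', 'stone', 'who'] (min_width=18, slack=5)
Line 6: ['cheese', 'rock', 'brown'] (min_width=17, slack=6)
Total lines: 6

Answer: 6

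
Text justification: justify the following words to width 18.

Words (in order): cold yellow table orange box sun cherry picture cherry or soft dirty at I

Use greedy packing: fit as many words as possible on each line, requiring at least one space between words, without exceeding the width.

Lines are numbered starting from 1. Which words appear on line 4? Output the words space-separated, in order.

Line 1: ['cold', 'yellow', 'table'] (min_width=17, slack=1)
Line 2: ['orange', 'box', 'sun'] (min_width=14, slack=4)
Line 3: ['cherry', 'picture'] (min_width=14, slack=4)
Line 4: ['cherry', 'or', 'soft'] (min_width=14, slack=4)
Line 5: ['dirty', 'at', 'I'] (min_width=10, slack=8)

Answer: cherry or soft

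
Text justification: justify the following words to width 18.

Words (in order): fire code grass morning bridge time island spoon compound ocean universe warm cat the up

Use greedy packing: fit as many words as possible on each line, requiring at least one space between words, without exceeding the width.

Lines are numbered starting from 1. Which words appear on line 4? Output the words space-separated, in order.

Answer: compound ocean

Derivation:
Line 1: ['fire', 'code', 'grass'] (min_width=15, slack=3)
Line 2: ['morning', 'bridge'] (min_width=14, slack=4)
Line 3: ['time', 'island', 'spoon'] (min_width=17, slack=1)
Line 4: ['compound', 'ocean'] (min_width=14, slack=4)
Line 5: ['universe', 'warm', 'cat'] (min_width=17, slack=1)
Line 6: ['the', 'up'] (min_width=6, slack=12)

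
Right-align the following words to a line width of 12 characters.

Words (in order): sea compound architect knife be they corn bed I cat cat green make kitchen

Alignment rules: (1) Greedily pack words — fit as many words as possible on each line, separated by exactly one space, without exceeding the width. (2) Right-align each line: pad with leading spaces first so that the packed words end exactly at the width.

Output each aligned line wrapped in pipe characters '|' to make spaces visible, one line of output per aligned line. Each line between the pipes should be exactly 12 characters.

Answer: |sea compound|
|   architect|
|    knife be|
|   they corn|
|   bed I cat|
|   cat green|
|make kitchen|

Derivation:
Line 1: ['sea', 'compound'] (min_width=12, slack=0)
Line 2: ['architect'] (min_width=9, slack=3)
Line 3: ['knife', 'be'] (min_width=8, slack=4)
Line 4: ['they', 'corn'] (min_width=9, slack=3)
Line 5: ['bed', 'I', 'cat'] (min_width=9, slack=3)
Line 6: ['cat', 'green'] (min_width=9, slack=3)
Line 7: ['make', 'kitchen'] (min_width=12, slack=0)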